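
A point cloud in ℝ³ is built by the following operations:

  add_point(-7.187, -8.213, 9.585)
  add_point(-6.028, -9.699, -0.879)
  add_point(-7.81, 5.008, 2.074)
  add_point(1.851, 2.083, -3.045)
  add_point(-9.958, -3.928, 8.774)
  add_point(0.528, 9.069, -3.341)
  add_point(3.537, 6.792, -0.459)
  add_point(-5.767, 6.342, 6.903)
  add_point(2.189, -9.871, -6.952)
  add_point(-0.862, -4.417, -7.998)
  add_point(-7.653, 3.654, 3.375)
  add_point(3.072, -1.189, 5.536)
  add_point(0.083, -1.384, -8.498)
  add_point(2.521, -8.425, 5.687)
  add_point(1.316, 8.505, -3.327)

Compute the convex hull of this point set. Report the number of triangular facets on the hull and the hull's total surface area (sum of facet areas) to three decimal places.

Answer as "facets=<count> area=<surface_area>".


Hull vertices (13/15): indices [0, 1, 2, 4, 5, 6, 7, 8, 9, 11, 12, 13, 14].

Per-facet area ½‖(b−a)×(c−a)‖:
  f1: (p12, p8, p6) → 47.0083
  f2: (p1, p13, p8) → 53.3733
  f3: (p1, p2, p4) → 66.8864
  f4: (p0, p1, p4) → 27.4630
  f5: (p0, p1, p13) → 49.0811
  f6: (p11, p8, p6) → 76.0753
  f7: (p11, p13, p8) → 45.9781
  f8: (p11, p0, p13) → 37.9108
  f9: (p5, p2, p12) → 61.9675
  f10: (p9, p12, p8) → 7.3161
  f11: (p9, p1, p8) → 30.8480
  f12: (p9, p2, p12) → 23.3380
  f13: (p9, p1, p2) → 73.7719
  f14: (p7, p11, p6) → 53.3064
  f15: (p7, p5, p6) → 28.0399
  f16: (p7, p5, p2) → 28.9936
  f17: (p7, p2, p4) → 29.7033
  f18: (p7, p0, p4) → 23.6023
  f19: (p7, p11, p0) → 73.3119
  f20: (p14, p12, p6) → 22.5173
  f21: (p14, p5, p6) → 1.3708
  f22: (p14, p5, p12) → 4.9457
Σ area = 866.809

Check V−E+F: 13 − 33 + 22 = 2.

facets=22 area=866.809


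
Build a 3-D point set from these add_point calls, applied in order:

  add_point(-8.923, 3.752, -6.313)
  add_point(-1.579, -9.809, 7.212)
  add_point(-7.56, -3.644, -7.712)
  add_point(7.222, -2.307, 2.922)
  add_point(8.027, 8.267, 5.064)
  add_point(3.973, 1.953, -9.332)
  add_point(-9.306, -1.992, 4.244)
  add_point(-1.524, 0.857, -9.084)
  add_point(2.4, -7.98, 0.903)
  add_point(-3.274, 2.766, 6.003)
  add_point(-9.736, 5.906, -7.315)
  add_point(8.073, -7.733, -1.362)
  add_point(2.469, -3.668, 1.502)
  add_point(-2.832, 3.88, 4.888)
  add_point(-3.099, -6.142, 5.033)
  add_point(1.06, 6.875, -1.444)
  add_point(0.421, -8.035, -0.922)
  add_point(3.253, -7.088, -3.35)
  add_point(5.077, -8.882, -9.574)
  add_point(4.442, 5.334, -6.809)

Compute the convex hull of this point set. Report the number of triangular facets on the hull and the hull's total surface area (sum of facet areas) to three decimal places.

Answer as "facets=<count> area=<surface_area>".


facets=22 area=1088.912

Points on the hull: [1, 2, 3, 4, 5, 6, 7, 9, 10, 11, 13, 18, 19] (13 of 20).

Triangle areas on the boundary:
  f1: (p6, p2, p10) → 58.5235
  f2: (p6, p2, p1) → 69.2735
  f3: (p3, p4, p11) → 18.3068
  f4: (p3, p1, p11) → 42.3128
  f5: (p3, p1, p4) → 54.4158
  f6: (p19, p4, p11) → 91.0276
  f7: (p19, p5, p11) → 27.4897
  f8: (p19, p4, p10) → 86.1711
  f9: (p19, p5, p10) → 29.9843
  f10: (p7, p5, p10) → 18.8427
  f11: (p7, p2, p10) → 34.5323
  f12: (p18, p5, p11) → 47.6998
  f13: (p18, p7, p5) → 30.4254
  f14: (p18, p7, p2) → 45.0306
  f15: (p18, p1, p11) → 54.2259
  f16: (p18, p2, p1) → 111.9145
  f17: (p9, p1, p4) → 76.1440
  f18: (p9, p6, p1) → 44.2649
  f19: (p9, p6, p10) → 54.7064
  f20: (p13, p4, p10) → 75.6262
  f21: (p13, p9, p10) → 9.6645
  f22: (p13, p9, p4) → 8.3300
Σ area = 1088.912

Euler characteristic 13−33+22 = 2 ✓


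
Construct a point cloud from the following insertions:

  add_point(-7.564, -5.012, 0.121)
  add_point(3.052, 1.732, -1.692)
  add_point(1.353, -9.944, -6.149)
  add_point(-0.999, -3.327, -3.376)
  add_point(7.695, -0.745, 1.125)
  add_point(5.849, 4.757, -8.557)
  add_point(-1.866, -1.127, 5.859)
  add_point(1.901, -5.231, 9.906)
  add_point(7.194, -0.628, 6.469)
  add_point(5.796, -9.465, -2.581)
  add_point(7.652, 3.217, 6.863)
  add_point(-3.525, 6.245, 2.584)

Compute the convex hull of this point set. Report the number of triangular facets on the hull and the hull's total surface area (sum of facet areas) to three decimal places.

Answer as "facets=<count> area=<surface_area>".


Hull vertices (10/12): indices [0, 2, 4, 5, 6, 7, 8, 9, 10, 11].

Area of each hull facet:
  f1: (p5, p11, p0) → 89.3005
  f2: (p2, p5, p0) → 92.6842
  f3: (p7, p2, p0) → 80.5530
  f4: (p9, p5, p4) → 54.3706
  f5: (p9, p2, p5) → 43.5267
  f6: (p9, p7, p2) → 36.4829
  f7: (p6, p11, p0) → 36.9415
  f8: (p6, p7, p0) → 27.3395
  f9: (p6, p7, p11) → 13.5994
  f10: (p10, p7, p11) → 64.5550
  f11: (p10, p5, p4) → 35.5723
  f12: (p10, p5, p11) → 84.9276
  f13: (p8, p9, p7) → 48.9733
  f14: (p8, p10, p7) → 11.9591
  f15: (p8, p9, p4) → 23.9609
  f16: (p8, p10, p4) → 10.3830
Σ area = 755.130

Euler: V−E+F = 10−24+16 = 2.

facets=16 area=755.130


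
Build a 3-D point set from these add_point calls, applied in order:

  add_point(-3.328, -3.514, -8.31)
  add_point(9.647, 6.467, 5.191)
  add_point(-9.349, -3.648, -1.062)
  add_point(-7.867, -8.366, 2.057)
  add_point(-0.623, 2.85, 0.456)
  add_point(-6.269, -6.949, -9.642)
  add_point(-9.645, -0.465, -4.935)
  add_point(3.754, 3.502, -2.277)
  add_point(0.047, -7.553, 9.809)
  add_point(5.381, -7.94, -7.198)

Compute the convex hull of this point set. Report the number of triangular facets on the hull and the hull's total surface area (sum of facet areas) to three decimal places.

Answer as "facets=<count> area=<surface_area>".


Points on the hull: [0, 1, 2, 3, 4, 5, 6, 7, 8, 9] (10 of 10).

Triangle areas on the boundary:
  f1: (p9, p8, p1) → 144.1264
  f2: (p4, p1, p6) → 6.6405
  f3: (p4, p8, p1) → 82.8690
  f4: (p7, p1, p6) → 44.3383
  f5: (p7, p9, p1) → 54.6226
  f6: (p3, p9, p8) → 88.2153
  f7: (p3, p9, p5) → 70.7975
  f8: (p2, p4, p6) → 26.8974
  f9: (p2, p4, p8) → 73.1578
  f10: (p2, p3, p8) → 28.2367
  f11: (p2, p5, p6) → 21.7649
  f12: (p2, p3, p5) → 28.1488
  f13: (p0, p5, p6) → 18.2585
  f14: (p0, p7, p6) → 45.3265
  f15: (p0, p9, p5) → 22.3995
  f16: (p0, p7, p9) → 54.1574
Σ area = 809.957

Check V−E+F: 10 − 24 + 16 = 2.

facets=16 area=809.957


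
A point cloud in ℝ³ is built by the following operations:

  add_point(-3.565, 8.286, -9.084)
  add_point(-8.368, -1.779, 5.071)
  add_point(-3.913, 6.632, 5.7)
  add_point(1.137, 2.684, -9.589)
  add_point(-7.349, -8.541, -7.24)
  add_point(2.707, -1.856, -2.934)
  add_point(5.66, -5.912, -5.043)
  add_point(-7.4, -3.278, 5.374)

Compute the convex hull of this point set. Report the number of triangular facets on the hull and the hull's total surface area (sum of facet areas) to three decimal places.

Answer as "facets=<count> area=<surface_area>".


facets=10 area=645.648

7 of the 8 inputs are extreme points: [0, 1, 2, 3, 4, 6, 7].

Area of each hull facet:
  f1: (p4, p0, p1) → 114.0839
  f2: (p2, p0, p1) → 70.9028
  f3: (p7, p4, p1) → 12.1966
  f4: (p7, p4, p6) → 89.6335
  f5: (p7, p2, p1) → 7.6218
  f6: (p7, p2, p6) → 88.5153
  f7: (p3, p4, p6) → 68.3328
  f8: (p3, p4, p0) → 51.1468
  f9: (p3, p2, p6) → 88.6694
  f10: (p3, p2, p0) → 54.5451
Σ area = 645.648

Euler characteristic 7−15+10 = 2 ✓


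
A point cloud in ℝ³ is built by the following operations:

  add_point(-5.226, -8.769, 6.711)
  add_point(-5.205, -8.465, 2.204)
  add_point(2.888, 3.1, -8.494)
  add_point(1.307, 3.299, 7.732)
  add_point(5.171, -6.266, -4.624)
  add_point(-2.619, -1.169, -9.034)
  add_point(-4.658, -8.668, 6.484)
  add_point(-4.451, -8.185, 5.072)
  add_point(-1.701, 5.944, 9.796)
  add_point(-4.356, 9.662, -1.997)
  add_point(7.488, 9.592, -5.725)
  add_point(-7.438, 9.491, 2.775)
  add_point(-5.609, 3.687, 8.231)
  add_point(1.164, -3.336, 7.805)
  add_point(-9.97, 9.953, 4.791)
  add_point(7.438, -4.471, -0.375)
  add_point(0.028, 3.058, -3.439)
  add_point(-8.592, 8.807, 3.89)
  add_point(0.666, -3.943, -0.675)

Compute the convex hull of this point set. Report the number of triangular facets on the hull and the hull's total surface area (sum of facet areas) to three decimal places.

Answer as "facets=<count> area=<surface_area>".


facets=24 area=998.449

Hull vertices (14/19): indices [0, 1, 2, 3, 4, 5, 6, 8, 9, 10, 12, 13, 14, 15].

Per-facet area ½‖(b−a)×(c−a)‖:
  f1: (p8, p10, p14) → 95.9360
  f2: (p9, p10, p14) → 29.7748
  f3: (p9, p5, p14) → 48.7662
  f4: (p1, p0, p14) → 43.2553
  f5: (p1, p5, p14) → 122.4700
  f6: (p1, p4, p5) → 61.8937
  f7: (p2, p4, p10) → 39.0248
  f8: (p2, p4, p5) → 34.0203
  f9: (p2, p9, p10) → 47.5205
  f10: (p2, p9, p5) → 40.7979
  f11: (p12, p0, p14) → 37.0872
  f12: (p12, p8, p14) → 19.5646
  f13: (p12, p8, p0) → 26.2452
  f14: (p15, p4, p10) → 38.6437
  f15: (p3, p8, p10) → 33.0653
  f16: (p3, p15, p10) → 90.4919
  f17: (p13, p3, p15) → 34.2842
  f18: (p13, p8, p0) → 38.2642
  f19: (p13, p3, p8) → 12.3130
  f20: (p6, p13, p0) → 1.7360
  f21: (p6, p13, p15) → 40.3262
  f22: (p6, p15, p4) → 37.2128
  f23: (p6, p1, p0) → 1.2949
  f24: (p6, p1, p4) → 24.4603
Σ area = 998.449

Check V−E+F: 14 − 36 + 24 = 2.


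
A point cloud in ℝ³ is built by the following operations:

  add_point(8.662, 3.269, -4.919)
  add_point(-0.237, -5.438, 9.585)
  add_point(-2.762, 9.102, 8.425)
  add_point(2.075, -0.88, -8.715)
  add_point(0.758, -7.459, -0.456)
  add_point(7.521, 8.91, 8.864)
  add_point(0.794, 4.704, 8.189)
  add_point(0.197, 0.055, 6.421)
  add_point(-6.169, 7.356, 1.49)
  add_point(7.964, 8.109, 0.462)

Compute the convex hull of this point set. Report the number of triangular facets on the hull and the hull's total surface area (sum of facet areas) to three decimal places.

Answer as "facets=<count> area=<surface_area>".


facets=12 area=759.070

8 of the 10 inputs are extreme points: [0, 1, 2, 3, 4, 5, 8, 9].

Per-facet area ½‖(b−a)×(c−a)‖:
  f1: (p1, p4, p8) → 79.9169
  f2: (p1, p4, p0) → 70.6254
  f3: (p5, p1, p0) → 117.9069
  f4: (p3, p4, p8) → 79.8286
  f5: (p3, p4, p0) → 46.0223
  f6: (p9, p5, p0) → 18.2781
  f7: (p9, p3, p8) → 91.8179
  f8: (p9, p3, p0) → 25.8662
  f9: (p2, p1, p8) → 58.4686
  f10: (p2, p5, p1) → 74.7746
  f11: (p2, p9, p8) → 52.0657
  f12: (p2, p9, p5) → 43.4986
Σ area = 759.070

Euler characteristic 8−18+12 = 2 ✓


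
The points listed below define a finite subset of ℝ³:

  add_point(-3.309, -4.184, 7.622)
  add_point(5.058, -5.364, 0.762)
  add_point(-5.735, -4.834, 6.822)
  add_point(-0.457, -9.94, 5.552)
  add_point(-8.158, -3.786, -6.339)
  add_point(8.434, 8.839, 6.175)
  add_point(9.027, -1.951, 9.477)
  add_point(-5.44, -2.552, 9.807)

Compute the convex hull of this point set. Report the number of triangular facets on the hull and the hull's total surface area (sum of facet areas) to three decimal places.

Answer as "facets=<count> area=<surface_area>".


Extreme-point indices: [1, 2, 3, 4, 5, 6, 7] — 7 of 8 on the boundary.

Per-facet area ½‖(b−a)×(c−a)‖:
  f1: (p7, p5, p4) → 150.3221
  f2: (p7, p5, p6) → 81.8252
  f3: (p3, p7, p6) → 62.6247
  f4: (p1, p5, p4) → 113.4597
  f5: (p1, p5, p6) → 57.3662
  f6: (p1, p3, p4) → 63.0614
  f7: (p1, p3, p6) → 43.7637
  f8: (p2, p7, p4) → 16.9190
  f9: (p2, p3, p4) → 50.0137
  f10: (p2, p3, p7) → 12.2080
Σ area = 651.564

Check V−E+F: 7 − 15 + 10 = 2.

facets=10 area=651.564


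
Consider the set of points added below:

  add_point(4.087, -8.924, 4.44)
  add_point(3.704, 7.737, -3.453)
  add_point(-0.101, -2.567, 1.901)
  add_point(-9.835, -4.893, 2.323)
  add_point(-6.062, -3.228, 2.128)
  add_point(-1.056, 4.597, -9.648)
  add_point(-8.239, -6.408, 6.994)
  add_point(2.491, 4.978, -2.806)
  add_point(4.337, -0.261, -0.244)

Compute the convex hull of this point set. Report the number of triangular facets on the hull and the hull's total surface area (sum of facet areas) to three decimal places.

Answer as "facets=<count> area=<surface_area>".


facets=8 area=481.718

Extreme-point indices: [0, 1, 3, 5, 6, 8] — 6 of 9 on the boundary.

Area of each hull facet:
  f1: (p5, p0, p3) → 125.6662
  f2: (p5, p0, p8) → 40.3336
  f3: (p6, p0, p3) → 32.6333
  f4: (p1, p0, p8) → 6.3946
  f5: (p1, p6, p0) → 117.6126
  f6: (p1, p5, p8) → 36.3612
  f7: (p1, p5, p3) → 74.1650
  f8: (p1, p6, p3) → 48.5509
Σ area = 481.718

Euler characteristic 6−12+8 = 2 ✓


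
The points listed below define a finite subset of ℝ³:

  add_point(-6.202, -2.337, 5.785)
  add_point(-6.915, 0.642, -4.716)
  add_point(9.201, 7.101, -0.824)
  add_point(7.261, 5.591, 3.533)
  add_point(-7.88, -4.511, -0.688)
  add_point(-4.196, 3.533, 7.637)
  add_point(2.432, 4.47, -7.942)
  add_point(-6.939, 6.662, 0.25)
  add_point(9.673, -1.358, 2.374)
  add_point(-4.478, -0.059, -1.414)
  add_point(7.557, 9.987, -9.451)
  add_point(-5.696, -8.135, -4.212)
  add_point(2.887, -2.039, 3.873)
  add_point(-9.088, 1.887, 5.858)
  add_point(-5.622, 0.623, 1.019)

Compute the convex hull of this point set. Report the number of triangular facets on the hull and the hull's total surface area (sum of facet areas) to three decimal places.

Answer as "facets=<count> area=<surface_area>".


facets=22 area=835.849

Hull vertices (13/15): indices [0, 1, 2, 3, 4, 5, 6, 7, 8, 10, 11, 12, 13].

Per-facet area ½‖(b−a)×(c−a)‖:
  f1: (p11, p10, p8) → 148.1100
  f2: (p7, p1, p13) → 29.9354
  f3: (p7, p1, p10) → 67.8044
  f4: (p2, p10, p8) → 32.4899
  f5: (p2, p3, p8) → 18.6223
  f6: (p2, p7, p10) → 74.3647
  f7: (p2, p7, p3) → 36.0893
  f8: (p12, p11, p8) → 38.9350
  f9: (p12, p0, p11) → 52.6117
  f10: (p4, p1, p13) → 30.3990
  f11: (p4, p1, p11) → 18.1640
  f12: (p4, p0, p13) → 17.8259
  f13: (p4, p0, p11) → 13.8639
  f14: (p6, p11, p10) → 10.4852
  f15: (p6, p1, p10) → 17.1110
  f16: (p6, p1, p11) → 45.5210
  f17: (p5, p12, p0) → 28.9348
  f18: (p5, p0, p13) → 13.5158
  f19: (p5, p3, p8) → 45.0556
  f20: (p5, p12, p8) → 23.2361
  f21: (p5, p7, p13) → 20.5191
  f22: (p5, p7, p3) → 52.2548
Σ area = 835.849

Euler: V−E+F = 13−33+22 = 2.


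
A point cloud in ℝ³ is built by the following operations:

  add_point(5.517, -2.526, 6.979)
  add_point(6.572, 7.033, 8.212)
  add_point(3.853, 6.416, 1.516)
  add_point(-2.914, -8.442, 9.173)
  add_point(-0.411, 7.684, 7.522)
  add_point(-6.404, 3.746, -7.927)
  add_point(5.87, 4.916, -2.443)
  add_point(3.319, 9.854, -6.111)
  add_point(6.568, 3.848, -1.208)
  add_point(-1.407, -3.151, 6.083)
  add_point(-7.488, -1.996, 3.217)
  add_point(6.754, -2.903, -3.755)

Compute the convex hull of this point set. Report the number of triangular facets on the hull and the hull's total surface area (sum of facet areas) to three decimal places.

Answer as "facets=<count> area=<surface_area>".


10 of the 12 inputs are extreme points: [0, 1, 3, 4, 5, 6, 7, 8, 10, 11].

Facet areas (half cross-product norm):
  f1: (p5, p7, p11) → 75.3632
  f2: (p3, p5, p10) → 38.1449
  f3: (p3, p5, p11) → 129.4699
  f4: (p8, p1, p11) → 27.7568
  f5: (p8, p1, p7) → 39.5438
  f6: (p4, p5, p10) → 79.7924
  f7: (p4, p3, p10) → 63.0066
  f8: (p4, p3, p1) → 57.7212
  f9: (p4, p5, p7) → 82.1899
  f10: (p4, p1, p7) → 49.8073
  f11: (p0, p1, p11) → 51.8348
  f12: (p0, p3, p11) → 54.6684
  f13: (p0, p3, p1) → 40.2758
  f14: (p6, p7, p11) → 19.5085
  f15: (p6, p8, p11) → 6.0555
  f16: (p6, p8, p7) → 1.1860
Σ area = 816.325

Check V−E+F: 10 − 24 + 16 = 2.

facets=16 area=816.325


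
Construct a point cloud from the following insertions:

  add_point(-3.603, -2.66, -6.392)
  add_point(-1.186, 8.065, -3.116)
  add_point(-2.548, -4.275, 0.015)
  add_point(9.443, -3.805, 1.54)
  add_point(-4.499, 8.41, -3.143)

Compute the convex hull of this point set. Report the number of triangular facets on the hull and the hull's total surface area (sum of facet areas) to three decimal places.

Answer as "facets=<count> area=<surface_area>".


facets=6 area=280.076

Hull vertices (5/5): indices [0, 1, 2, 3, 4].

Facet areas (half cross-product norm):
  f1: (p2, p3, p4) → 79.1633
  f2: (p0, p2, p4) → 38.7008
  f3: (p0, p2, p3) → 38.9939
  f4: (p1, p3, p4) → 19.3800
  f5: (p1, p0, p4) → 18.9794
  f6: (p1, p0, p3) → 84.8586
Σ area = 280.076

Check V−E+F: 5 − 9 + 6 = 2.


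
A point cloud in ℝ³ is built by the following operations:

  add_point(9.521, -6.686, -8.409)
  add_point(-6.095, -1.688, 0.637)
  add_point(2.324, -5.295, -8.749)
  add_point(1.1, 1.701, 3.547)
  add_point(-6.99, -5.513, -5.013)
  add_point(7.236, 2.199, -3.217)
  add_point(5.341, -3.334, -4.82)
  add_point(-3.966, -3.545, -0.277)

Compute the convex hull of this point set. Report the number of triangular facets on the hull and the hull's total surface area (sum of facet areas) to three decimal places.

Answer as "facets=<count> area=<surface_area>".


7 of the 8 inputs are extreme points: [0, 1, 2, 3, 4, 5, 7].

Triangle areas on the boundary:
  f1: (p3, p5, p0) → 42.7081
  f2: (p2, p0, p4) → 16.8856
  f3: (p2, p5, p4) → 51.1349
  f4: (p2, p5, p0) → 36.2370
  f5: (p7, p0, p4) → 47.7660
  f6: (p7, p3, p0) → 65.3006
  f7: (p1, p7, p4) → 8.8053
  f8: (p1, p7, p3) → 12.1636
  f9: (p1, p5, p4) → 49.5206
  f10: (p1, p3, p5) → 36.4539
Σ area = 366.976

Euler: V−E+F = 7−15+10 = 2.

facets=10 area=366.976


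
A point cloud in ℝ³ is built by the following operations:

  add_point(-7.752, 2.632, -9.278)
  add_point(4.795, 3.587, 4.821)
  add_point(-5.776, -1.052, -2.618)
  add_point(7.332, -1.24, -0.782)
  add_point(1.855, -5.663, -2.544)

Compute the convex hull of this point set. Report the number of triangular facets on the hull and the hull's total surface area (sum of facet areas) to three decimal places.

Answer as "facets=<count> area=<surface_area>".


Extreme-point indices: [0, 1, 2, 3, 4] — 5 of 5 on the boundary.

Area of each hull facet:
  f1: (p4, p3, p0) → 50.2496
  f2: (p1, p3, p0) → 69.1920
  f3: (p1, p4, p3) → 27.0147
  f4: (p2, p4, p0) → 31.0464
  f5: (p2, p1, p0) → 46.9480
  f6: (p2, p1, p4) → 53.4196
Σ area = 277.870

Euler characteristic 5−9+6 = 2 ✓

facets=6 area=277.870


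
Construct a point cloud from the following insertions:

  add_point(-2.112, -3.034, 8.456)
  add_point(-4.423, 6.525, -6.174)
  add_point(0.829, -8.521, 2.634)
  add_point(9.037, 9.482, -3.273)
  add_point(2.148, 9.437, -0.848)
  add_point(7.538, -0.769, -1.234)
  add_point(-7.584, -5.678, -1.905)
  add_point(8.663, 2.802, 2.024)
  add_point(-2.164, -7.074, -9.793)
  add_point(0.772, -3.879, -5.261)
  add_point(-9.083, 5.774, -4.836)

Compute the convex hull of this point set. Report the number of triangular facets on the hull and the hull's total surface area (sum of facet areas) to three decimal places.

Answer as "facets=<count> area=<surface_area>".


10 of the 11 inputs are extreme points: [0, 1, 2, 3, 4, 5, 6, 7, 8, 10].

Facet areas (half cross-product norm):
  f1: (p1, p8, p10) → 34.8669
  f2: (p1, p8, p3) → 99.8441
  f3: (p5, p8, p3) → 69.4325
  f4: (p5, p8, p2) → 67.6973
  f5: (p4, p0, p10) → 96.5304
  f6: (p4, p1, p10) → 17.7948
  f7: (p4, p1, p3) → 28.3435
  f8: (p6, p8, p2) → 47.7362
  f9: (p6, p0, p2) → 41.9303
  f10: (p6, p8, p10) → 57.6221
  f11: (p6, p0, p10) → 71.4450
  f12: (p7, p0, p2) → 55.9858
  f13: (p7, p5, p2) → 24.7258
  f14: (p7, p5, p3) → 20.8835
  f15: (p7, p4, p3) → 30.1543
  f16: (p7, p4, p0) → 67.0299
Σ area = 832.022

Euler: V−E+F = 10−24+16 = 2.

facets=16 area=832.022


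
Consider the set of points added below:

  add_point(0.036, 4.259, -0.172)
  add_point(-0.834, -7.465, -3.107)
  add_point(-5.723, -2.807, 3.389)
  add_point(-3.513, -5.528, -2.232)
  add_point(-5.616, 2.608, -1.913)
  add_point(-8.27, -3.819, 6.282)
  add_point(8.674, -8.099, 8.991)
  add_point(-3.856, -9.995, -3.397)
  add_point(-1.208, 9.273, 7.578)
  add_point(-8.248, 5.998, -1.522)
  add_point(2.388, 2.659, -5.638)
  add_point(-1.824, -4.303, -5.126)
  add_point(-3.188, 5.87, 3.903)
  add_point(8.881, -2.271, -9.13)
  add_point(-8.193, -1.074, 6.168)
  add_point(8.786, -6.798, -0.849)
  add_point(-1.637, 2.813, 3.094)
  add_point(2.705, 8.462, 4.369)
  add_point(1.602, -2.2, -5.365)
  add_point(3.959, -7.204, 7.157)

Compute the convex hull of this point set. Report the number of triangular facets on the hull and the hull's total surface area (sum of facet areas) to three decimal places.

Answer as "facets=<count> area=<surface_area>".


Hull vertices (11/20): indices [5, 6, 7, 8, 9, 10, 11, 13, 14, 15, 17].

Triangle areas on the boundary:
  f1: (p6, p8, p5) → 127.6934
  f2: (p15, p6, p13) → 16.8871
  f3: (p17, p6, p13) → 148.3129
  f4: (p17, p6, p8) → 45.3296
  f5: (p17, p9, p8) → 30.5784
  f6: (p7, p9, p5) → 76.7664
  f7: (p7, p15, p13) → 62.6413
  f8: (p7, p6, p5) → 102.0997
  f9: (p7, p15, p6) → 65.2185
  f10: (p14, p8, p5) → 9.5399
  f11: (p14, p9, p5) → 10.1618
  f12: (p14, p9, p8) → 57.8598
  f13: (p10, p9, p13) → 16.7995
  f14: (p10, p17, p13) → 41.0849
  f15: (p10, p17, p9) → 62.5295
  f16: (p11, p9, p13) → 66.5836
  f17: (p11, p7, p13) → 30.4380
  f18: (p11, p7, p9) → 34.6012
Σ area = 1005.126

Check V−E+F: 11 − 27 + 18 = 2.

facets=18 area=1005.126


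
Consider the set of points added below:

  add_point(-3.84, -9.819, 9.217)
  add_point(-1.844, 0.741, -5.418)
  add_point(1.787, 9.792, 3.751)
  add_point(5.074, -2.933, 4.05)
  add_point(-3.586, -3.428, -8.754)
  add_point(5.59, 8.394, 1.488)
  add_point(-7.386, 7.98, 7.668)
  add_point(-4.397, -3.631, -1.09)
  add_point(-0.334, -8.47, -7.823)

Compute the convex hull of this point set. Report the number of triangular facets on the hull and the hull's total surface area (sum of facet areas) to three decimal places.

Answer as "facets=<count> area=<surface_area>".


facets=14 area=767.099

Points on the hull: [0, 1, 2, 3, 4, 5, 6, 7, 8] (9 of 9).

Per-facet area ½‖(b−a)×(c−a)‖:
  f1: (p8, p4, p5) → 54.1150
  f2: (p8, p4, p0) → 52.6717
  f3: (p2, p0, p6) → 92.2813
  f4: (p7, p0, p6) → 88.9503
  f5: (p7, p4, p6) → 46.3370
  f6: (p7, p4, p0) → 23.6687
  f7: (p3, p2, p5) → 26.6707
  f8: (p3, p2, p0) → 75.7567
  f9: (p3, p8, p5) → 80.4874
  f10: (p3, p8, p0) → 86.9261
  f11: (p1, p4, p5) → 11.0182
  f12: (p1, p2, p5) → 29.4755
  f13: (p1, p4, p6) → 31.2428
  f14: (p1, p2, p6) → 67.4975
Σ area = 767.099

Euler: V−E+F = 9−21+14 = 2.


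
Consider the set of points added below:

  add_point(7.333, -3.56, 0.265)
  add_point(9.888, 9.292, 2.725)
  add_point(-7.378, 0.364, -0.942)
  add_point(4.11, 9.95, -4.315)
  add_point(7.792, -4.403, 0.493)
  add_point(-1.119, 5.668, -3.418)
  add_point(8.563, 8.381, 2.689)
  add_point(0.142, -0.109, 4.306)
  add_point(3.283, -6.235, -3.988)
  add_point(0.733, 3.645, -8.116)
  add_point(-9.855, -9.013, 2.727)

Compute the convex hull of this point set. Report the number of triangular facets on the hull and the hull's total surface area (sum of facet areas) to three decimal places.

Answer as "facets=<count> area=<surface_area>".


Extreme-point indices: [1, 2, 3, 4, 5, 6, 7, 8, 9, 10] — 10 of 11 on the boundary.

Facet areas (half cross-product norm):
  f1: (p4, p3, p1) → 63.3757
  f2: (p4, p9, p3) → 55.5579
  f3: (p2, p3, p1) → 67.6296
  f4: (p2, p9, p10) → 44.1838
  f5: (p8, p9, p10) → 81.9167
  f6: (p8, p4, p10) → 46.6192
  f7: (p8, p4, p9) → 35.9206
  f8: (p7, p2, p10) → 47.5406
  f9: (p7, p4, p10) → 62.4271
  f10: (p7, p4, p1) → 62.0262
  f11: (p5, p9, p3) → 18.3588
  f12: (p5, p2, p3) → 4.7116
  f13: (p5, p2, p9) → 22.4566
  f14: (p6, p2, p1) → 3.2511
  f15: (p6, p7, p1) → 2.3423
  f16: (p6, p7, p2) → 49.2289
Σ area = 667.547

Euler characteristic 10−24+16 = 2 ✓

facets=16 area=667.547


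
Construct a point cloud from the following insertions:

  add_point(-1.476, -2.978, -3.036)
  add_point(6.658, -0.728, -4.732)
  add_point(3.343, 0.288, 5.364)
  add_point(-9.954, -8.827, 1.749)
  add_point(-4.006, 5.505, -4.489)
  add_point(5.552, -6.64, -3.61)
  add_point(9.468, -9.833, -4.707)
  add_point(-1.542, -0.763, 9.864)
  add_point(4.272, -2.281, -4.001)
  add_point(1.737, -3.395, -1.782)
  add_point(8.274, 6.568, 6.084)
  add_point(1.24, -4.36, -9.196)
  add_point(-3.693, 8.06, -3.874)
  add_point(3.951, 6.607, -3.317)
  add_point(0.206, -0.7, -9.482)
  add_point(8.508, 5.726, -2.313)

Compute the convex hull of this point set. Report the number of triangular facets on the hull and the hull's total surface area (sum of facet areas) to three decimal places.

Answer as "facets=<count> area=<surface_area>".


facets=16 area=958.575

10 of the 16 inputs are extreme points: [3, 4, 6, 7, 10, 11, 12, 13, 14, 15].

Facet areas (half cross-product norm):
  f1: (p7, p6, p3) → 136.0954
  f2: (p7, p12, p3) → 113.2172
  f3: (p10, p7, p6) → 121.4581
  f4: (p10, p7, p12) → 94.1575
  f5: (p11, p6, p3) → 87.8654
  f6: (p14, p11, p3) → 30.7941
  f7: (p14, p11, p6) → 14.3549
  f8: (p4, p12, p3) → 13.7739
  f9: (p4, p14, p3) → 73.5401
  f10: (p4, p14, p12) → 8.0402
  f11: (p15, p10, p6) → 64.4414
  f12: (p15, p14, p6) → 84.0822
  f13: (p13, p14, p12) → 38.5859
  f14: (p13, p15, p14) → 22.8829
  f15: (p13, p10, p12) → 35.5160
  f16: (p13, p15, p10) → 19.7698
Σ area = 958.575

Euler: V−E+F = 10−24+16 = 2.


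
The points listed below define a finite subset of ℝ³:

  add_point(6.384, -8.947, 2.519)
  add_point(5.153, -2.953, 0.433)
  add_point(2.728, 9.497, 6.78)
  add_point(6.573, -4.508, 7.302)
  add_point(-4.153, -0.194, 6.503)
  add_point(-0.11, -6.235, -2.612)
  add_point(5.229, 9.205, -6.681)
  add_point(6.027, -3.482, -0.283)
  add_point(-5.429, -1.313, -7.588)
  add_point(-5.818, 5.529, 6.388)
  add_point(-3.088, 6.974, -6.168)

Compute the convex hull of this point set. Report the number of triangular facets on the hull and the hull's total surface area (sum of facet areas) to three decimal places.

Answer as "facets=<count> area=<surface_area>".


10 of the 11 inputs are extreme points: [0, 2, 3, 4, 5, 6, 7, 8, 9, 10].

Per-facet area ½‖(b−a)×(c−a)‖:
  f1: (p2, p3, p9) → 67.5938
  f2: (p10, p2, p9) → 59.7624
  f3: (p10, p8, p9) → 56.4249
  f4: (p4, p3, p9) → 27.1776
  f5: (p4, p8, p9) → 42.2836
  f6: (p6, p2, p3) → 99.4522
  f7: (p6, p10, p2) → 57.4964
  f8: (p6, p10, p8) → 32.7187
  f9: (p0, p4, p3) → 37.2372
  f10: (p0, p6, p3) → 64.0012
  f11: (p5, p4, p8) → 51.1598
  f12: (p5, p0, p4) → 50.7278
  f13: (p5, p6, p8) → 65.7686
  f14: (p7, p0, p6) → 0.3048
  f15: (p7, p5, p6) → 50.0813
  f16: (p7, p5, p0) → 21.6645
Σ area = 783.855

Check V−E+F: 10 − 24 + 16 = 2.

facets=16 area=783.855


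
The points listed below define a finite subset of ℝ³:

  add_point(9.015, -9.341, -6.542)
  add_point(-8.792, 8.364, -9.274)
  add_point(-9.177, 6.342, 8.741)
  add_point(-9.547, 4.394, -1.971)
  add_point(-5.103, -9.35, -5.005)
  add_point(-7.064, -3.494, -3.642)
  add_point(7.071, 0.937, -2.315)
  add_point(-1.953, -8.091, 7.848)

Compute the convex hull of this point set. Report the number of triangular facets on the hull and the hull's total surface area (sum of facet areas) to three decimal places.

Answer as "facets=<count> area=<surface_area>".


Extreme-point indices: [0, 1, 2, 3, 4, 5, 6, 7] — 8 of 8 on the boundary.

Facet areas (half cross-product norm):
  f1: (p7, p4, p0) → 93.5774
  f2: (p7, p2, p4) → 107.3839
  f3: (p1, p4, p0) → 130.0452
  f4: (p1, p2, p3) → 28.8847
  f5: (p5, p2, p3) → 43.0145
  f6: (p5, p2, p4) → 31.6216
  f7: (p5, p1, p3) → 34.1375
  f8: (p5, p1, p4) → 26.3018
  f9: (p6, p1, p0) → 98.9546
  f10: (p6, p1, p2) → 157.1296
  f11: (p6, p7, p0) → 90.6139
  f12: (p6, p7, p2) → 128.8633
Σ area = 970.528

Euler characteristic 8−18+12 = 2 ✓

facets=12 area=970.528


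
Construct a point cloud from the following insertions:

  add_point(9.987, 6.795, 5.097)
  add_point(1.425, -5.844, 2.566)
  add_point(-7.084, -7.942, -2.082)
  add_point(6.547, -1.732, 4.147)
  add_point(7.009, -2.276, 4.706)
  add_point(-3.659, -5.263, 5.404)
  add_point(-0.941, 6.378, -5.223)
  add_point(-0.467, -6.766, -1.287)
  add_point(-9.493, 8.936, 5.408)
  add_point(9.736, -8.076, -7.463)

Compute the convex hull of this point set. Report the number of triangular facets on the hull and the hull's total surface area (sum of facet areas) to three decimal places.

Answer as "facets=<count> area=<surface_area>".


Extreme-point indices: [0, 1, 2, 4, 5, 6, 8, 9] — 8 of 10 on the boundary.

Area of each hull facet:
  f1: (p2, p1, p9) → 64.8237
  f2: (p6, p0, p8) → 104.0054
  f3: (p6, p9, p0) → 128.9213
  f4: (p6, p2, p8) → 107.5383
  f5: (p6, p2, p9) → 127.2848
  f6: (p5, p0, p8) → 132.0742
  f7: (p5, p2, p8) → 65.8295
  f8: (p5, p2, p1) → 25.1848
  f9: (p4, p5, p0) → 44.2074
  f10: (p4, p5, p1) → 17.6813
  f11: (p4, p9, p0) → 60.9216
  f12: (p4, p1, p9) → 45.2213
Σ area = 923.694

Check V−E+F: 8 − 18 + 12 = 2.

facets=12 area=923.694


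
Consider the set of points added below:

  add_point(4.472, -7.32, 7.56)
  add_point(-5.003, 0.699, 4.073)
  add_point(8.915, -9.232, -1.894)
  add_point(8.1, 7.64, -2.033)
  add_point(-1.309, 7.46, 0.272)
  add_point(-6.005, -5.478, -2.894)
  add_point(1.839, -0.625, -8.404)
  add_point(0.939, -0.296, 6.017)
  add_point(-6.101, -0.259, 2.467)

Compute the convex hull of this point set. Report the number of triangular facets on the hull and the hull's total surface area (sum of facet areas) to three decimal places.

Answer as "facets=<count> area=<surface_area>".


facets=14 area=677.527

9 of the 9 inputs are extreme points: [0, 1, 2, 3, 4, 5, 6, 7, 8].

Triangle areas on the boundary:
  f1: (p6, p3, p2) → 78.1805
  f2: (p0, p3, p2) → 88.0128
  f3: (p5, p6, p2) → 68.4366
  f4: (p5, p0, p8) → 50.9677
  f5: (p5, p0, p2) → 75.3469
  f6: (p4, p6, p3) → 54.3443
  f7: (p4, p5, p8) → 32.0314
  f8: (p4, p5, p6) → 63.7832
  f9: (p1, p0, p8) → 13.3464
  f10: (p1, p4, p8) → 9.0479
  f11: (p7, p0, p3) → 49.1386
  f12: (p7, p4, p3) → 47.8994
  f13: (p7, p1, p0) → 20.0813
  f14: (p7, p1, p4) → 26.9094
Σ area = 677.527

Euler characteristic 9−21+14 = 2 ✓


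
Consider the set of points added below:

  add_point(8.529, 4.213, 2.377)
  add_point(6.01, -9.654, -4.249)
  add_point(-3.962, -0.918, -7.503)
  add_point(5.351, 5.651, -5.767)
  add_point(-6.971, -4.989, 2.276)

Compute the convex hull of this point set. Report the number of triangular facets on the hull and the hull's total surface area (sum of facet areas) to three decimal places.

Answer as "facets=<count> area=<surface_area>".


facets=6 area=465.461

Hull vertices (5/5): indices [0, 1, 2, 3, 4].

Per-facet area ½‖(b−a)×(c−a)‖:
  f1: (p1, p0, p4) → 112.7119
  f2: (p2, p1, p4) → 72.7985
  f3: (p3, p0, p4) → 77.6968
  f4: (p3, p2, p4) → 60.5942
  f5: (p3, p1, p0) → 65.7105
  f6: (p3, p2, p1) → 75.9494
Σ area = 465.461

Euler characteristic 5−9+6 = 2 ✓


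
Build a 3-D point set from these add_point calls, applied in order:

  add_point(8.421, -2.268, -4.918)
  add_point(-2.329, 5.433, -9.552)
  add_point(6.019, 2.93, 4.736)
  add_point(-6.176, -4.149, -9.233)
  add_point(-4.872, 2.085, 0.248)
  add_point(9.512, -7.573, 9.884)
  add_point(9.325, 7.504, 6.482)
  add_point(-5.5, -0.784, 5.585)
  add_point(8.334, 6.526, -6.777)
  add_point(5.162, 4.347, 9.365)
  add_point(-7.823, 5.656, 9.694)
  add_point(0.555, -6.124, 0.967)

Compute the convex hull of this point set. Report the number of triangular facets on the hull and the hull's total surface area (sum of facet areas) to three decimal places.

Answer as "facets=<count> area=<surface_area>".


facets=16 area=1106.421

Extreme-point indices: [0, 1, 3, 5, 6, 7, 8, 9, 10, 11] — 10 of 12 on the boundary.

Triangle areas on the boundary:
  f1: (p1, p6, p10) → 157.3971
  f2: (p3, p1, p10) → 102.6194
  f3: (p9, p5, p10) → 74.6908
  f4: (p9, p6, p10) → 29.4995
  f5: (p9, p6, p5) → 36.4045
  f6: (p0, p3, p5) → 115.7198
  f7: (p7, p5, p10) → 60.7698
  f8: (p7, p3, p10) → 45.2512
  f9: (p8, p1, p6) → 69.7218
  f10: (p8, p6, p5) → 101.8985
  f11: (p8, p0, p5) → 60.3276
  f12: (p8, p3, p1) → 51.2874
  f13: (p8, p0, p3) → 68.8359
  f14: (p11, p3, p5) → 16.2271
  f15: (p11, p7, p5) → 58.2399
  f16: (p11, p7, p3) → 57.5303
Σ area = 1106.421

Euler: V−E+F = 10−24+16 = 2.


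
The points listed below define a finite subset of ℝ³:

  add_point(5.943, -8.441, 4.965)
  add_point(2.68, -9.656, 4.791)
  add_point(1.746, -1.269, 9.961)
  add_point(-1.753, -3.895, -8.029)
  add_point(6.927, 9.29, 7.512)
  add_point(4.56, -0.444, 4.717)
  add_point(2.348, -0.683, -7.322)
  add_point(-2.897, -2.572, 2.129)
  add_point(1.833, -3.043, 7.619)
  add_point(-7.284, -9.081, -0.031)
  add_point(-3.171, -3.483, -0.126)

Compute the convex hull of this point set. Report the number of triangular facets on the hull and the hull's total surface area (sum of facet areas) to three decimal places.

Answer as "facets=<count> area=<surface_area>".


Extreme-point indices: [0, 1, 2, 3, 4, 6, 7, 9, 10] — 9 of 11 on the boundary.

Per-facet area ½‖(b−a)×(c−a)‖:
  f1: (p3, p1, p9) → 60.7009
  f2: (p2, p1, p9) → 54.5824
  f3: (p7, p3, p4) → 78.7157
  f4: (p7, p2, p9) → 29.6320
  f5: (p7, p2, p4) → 54.4580
  f6: (p6, p3, p4) → 37.5880
  f7: (p10, p3, p9) → 27.8449
  f8: (p10, p7, p9) → 7.9522
  f9: (p10, p7, p3) → 4.1849
  f10: (p0, p3, p1) → 25.2274
  f11: (p0, p6, p3) → 39.3391
  f12: (p0, p6, p4) → 124.0632
  f13: (p0, p2, p4) → 54.3739
  f14: (p0, p2, p1) → 16.7757
Σ area = 615.438

Euler characteristic 9−21+14 = 2 ✓

facets=14 area=615.438


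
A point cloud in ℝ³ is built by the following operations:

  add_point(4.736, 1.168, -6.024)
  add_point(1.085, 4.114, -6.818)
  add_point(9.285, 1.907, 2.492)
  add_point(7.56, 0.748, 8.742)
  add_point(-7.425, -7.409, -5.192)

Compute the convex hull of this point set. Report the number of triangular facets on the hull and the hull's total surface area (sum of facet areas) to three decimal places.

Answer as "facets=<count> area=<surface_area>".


facets=6 area=347.402

Points on the hull: [0, 1, 2, 3, 4] (5 of 5).

Area of each hull facet:
  f1: (p3, p2, p4) → 67.7660
  f2: (p3, p1, p4) → 123.8041
  f3: (p3, p1, p2) → 34.3395
  f4: (p0, p2, p4) → 66.8031
  f5: (p0, p1, p4) → 34.2346
  f6: (p0, p1, p2) → 20.4545
Σ area = 347.402

Euler: V−E+F = 5−9+6 = 2.


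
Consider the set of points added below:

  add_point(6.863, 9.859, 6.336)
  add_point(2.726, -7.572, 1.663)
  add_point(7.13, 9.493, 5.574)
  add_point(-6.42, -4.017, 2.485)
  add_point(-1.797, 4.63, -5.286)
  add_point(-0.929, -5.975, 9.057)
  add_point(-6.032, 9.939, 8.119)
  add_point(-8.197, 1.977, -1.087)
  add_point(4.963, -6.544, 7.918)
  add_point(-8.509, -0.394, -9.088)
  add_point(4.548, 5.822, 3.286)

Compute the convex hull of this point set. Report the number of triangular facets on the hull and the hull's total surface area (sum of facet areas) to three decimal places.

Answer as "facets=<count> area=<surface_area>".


Hull vertices (10/11): indices [0, 1, 2, 3, 4, 5, 6, 7, 8, 9].

Triangle areas on the boundary:
  f1: (p3, p1, p9) → 59.5347
  f2: (p4, p1, p9) → 67.8664
  f3: (p4, p1, p2) → 106.0253
  f4: (p4, p6, p9) → 64.6435
  f5: (p0, p4, p2) → 5.3630
  f6: (p0, p4, p6) → 89.4946
  f7: (p7, p6, p9) → 22.1893
  f8: (p7, p3, p9) → 29.1236
  f9: (p7, p3, p6) → 44.1664
  f10: (p5, p3, p1) → 34.6487
  f11: (p5, p3, p6) → 65.8653
  f12: (p5, p0, p6) → 103.9264
  f13: (p8, p5, p1) → 20.0747
  f14: (p8, p5, p0) → 49.9635
  f15: (p8, p1, p2) → 54.8569
  f16: (p8, p0, p2) → 7.0328
Σ area = 824.775

Euler characteristic 10−24+16 = 2 ✓

facets=16 area=824.775


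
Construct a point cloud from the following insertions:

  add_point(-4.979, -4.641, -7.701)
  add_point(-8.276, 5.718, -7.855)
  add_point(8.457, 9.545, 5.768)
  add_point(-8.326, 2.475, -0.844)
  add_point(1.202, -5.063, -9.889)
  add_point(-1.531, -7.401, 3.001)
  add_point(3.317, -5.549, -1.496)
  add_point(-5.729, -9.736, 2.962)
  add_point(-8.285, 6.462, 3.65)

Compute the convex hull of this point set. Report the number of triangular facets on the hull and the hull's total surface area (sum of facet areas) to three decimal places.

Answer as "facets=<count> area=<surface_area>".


9 of the 9 inputs are extreme points: [0, 1, 2, 3, 4, 5, 6, 7, 8].

Per-facet area ½‖(b−a)×(c−a)‖:
  f1: (p1, p4, p2) → 152.4058
  f2: (p1, p7, p3) → 38.0406
  f3: (p8, p7, p3) → 35.9080
  f4: (p8, p7, p2) → 140.7134
  f5: (p8, p1, p3) → 21.2650
  f6: (p8, p1, p2) → 97.9964
  f7: (p6, p4, p2) → 68.7607
  f8: (p6, p4, p7) → 46.2274
  f9: (p0, p4, p7) → 36.6977
  f10: (p0, p1, p7) → 58.8980
  f11: (p0, p1, p4) → 33.5665
  f12: (p5, p7, p2) → 24.7294
  f13: (p5, p6, p2) → 59.3069
  f14: (p5, p6, p7) → 11.0445
Σ area = 825.560

Euler: V−E+F = 9−21+14 = 2.

facets=14 area=825.560


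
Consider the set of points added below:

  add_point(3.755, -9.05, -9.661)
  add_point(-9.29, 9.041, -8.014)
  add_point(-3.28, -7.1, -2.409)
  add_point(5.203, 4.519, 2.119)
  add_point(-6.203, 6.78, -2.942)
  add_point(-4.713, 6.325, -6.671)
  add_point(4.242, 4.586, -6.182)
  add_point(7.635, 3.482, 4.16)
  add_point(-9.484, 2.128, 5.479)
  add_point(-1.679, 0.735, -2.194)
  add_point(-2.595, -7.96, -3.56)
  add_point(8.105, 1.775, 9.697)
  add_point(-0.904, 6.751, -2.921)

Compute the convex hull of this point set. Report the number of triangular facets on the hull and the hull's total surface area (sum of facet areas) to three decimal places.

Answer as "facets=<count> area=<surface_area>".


Hull vertices (11/13): indices [0, 1, 2, 3, 4, 6, 7, 8, 10, 11, 12].

Triangle areas on the boundary:
  f1: (p6, p1, p0) → 98.2670
  f2: (p10, p0, p11) → 86.2530
  f3: (p10, p1, p0) → 81.7010
  f4: (p4, p11, p8) → 91.3689
  f5: (p4, p1, p8) → 24.0467
  f6: (p4, p1, p11) → 18.8523
  f7: (p7, p0, p11) → 47.5050
  f8: (p7, p6, p0) → 76.1941
  f9: (p2, p11, p8) → 116.8053
  f10: (p2, p10, p11) → 13.3204
  f11: (p2, p1, p8) → 101.0027
  f12: (p2, p10, p1) → 13.2087
  f13: (p12, p6, p1) → 28.5079
  f14: (p12, p1, p11) → 31.8181
  f15: (p3, p7, p6) → 10.0582
  f16: (p3, p12, p6) → 24.6789
  f17: (p3, p7, p11) → 6.6133
  f18: (p3, p12, p11) → 16.7115
Σ area = 886.913

Euler: V−E+F = 11−27+18 = 2.

facets=18 area=886.913


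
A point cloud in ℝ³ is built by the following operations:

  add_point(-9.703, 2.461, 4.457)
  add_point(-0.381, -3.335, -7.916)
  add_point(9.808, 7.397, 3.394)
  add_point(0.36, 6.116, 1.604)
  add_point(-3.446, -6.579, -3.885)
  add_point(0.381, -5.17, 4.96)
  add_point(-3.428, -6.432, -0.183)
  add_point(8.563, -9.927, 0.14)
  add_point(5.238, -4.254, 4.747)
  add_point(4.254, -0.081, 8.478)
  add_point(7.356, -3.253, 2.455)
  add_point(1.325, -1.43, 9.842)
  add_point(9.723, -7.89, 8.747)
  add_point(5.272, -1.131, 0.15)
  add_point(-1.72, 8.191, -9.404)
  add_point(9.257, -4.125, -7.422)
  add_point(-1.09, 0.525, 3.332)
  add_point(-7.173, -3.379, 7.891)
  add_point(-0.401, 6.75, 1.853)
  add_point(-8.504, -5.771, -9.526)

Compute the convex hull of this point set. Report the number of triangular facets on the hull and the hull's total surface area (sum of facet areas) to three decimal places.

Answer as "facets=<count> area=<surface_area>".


facets=20 area=1248.830

Points on the hull: [0, 2, 6, 7, 9, 11, 12, 14, 15, 17, 18, 19] (12 of 20).

Facet areas (half cross-product norm):
  f1: (p19, p14, p0) → 114.0383
  f2: (p18, p2, p0) → 28.1494
  f3: (p18, p14, p0) → 59.2495
  f4: (p18, p14, p2) → 57.1768
  f5: (p15, p19, p7) → 85.7701
  f6: (p15, p19, p14) → 119.4550
  f7: (p15, p14, p2) → 118.2662
  f8: (p15, p12, p2) → 113.5882
  f9: (p15, p12, p7) → 33.5977
  f10: (p11, p2, p0) → 88.2256
  f11: (p17, p19, p0) → 58.8120
  f12: (p17, p11, p0) → 31.1918
  f13: (p17, p11, p12) → 38.2369
  f14: (p17, p12, p7) → 77.5859
  f15: (p9, p12, p2) → 48.4253
  f16: (p9, p11, p2) → 8.2515
  f17: (p9, p11, p12) → 16.4997
  f18: (p6, p19, p7) → 57.7390
  f19: (p6, p17, p7) → 52.4762
  f20: (p6, p17, p19) → 42.0953
Σ area = 1248.830

Check V−E+F: 12 − 30 + 20 = 2.
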